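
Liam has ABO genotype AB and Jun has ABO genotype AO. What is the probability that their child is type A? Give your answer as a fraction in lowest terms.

ABO cross AB × AO → offspring phenotypes: 1/2 A, 1/4 B, 1/4 AB.
So P(type A) = 1/2.

1/2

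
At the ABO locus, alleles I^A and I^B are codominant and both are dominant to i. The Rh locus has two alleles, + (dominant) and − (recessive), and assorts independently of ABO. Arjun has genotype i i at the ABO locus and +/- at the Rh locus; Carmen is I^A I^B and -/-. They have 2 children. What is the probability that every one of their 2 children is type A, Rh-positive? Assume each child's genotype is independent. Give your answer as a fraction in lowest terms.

ABO cross i i × I^A I^B → 1/2 A, 1/2 B.
Rh cross +/- × -/- → 1/2 Rh+, 1/2 Rh-; so P(type A, Rh-positive) = 1/2 × 1/2 = 1/4 per child.
All 2 independent: (1/4)^2 = 1/16.

1/16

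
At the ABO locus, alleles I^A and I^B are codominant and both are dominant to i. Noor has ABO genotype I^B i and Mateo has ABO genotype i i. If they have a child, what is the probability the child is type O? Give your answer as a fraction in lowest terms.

ABO cross I^B i × i i → offspring phenotypes: 1/2 O, 1/2 B.
So P(type O) = 1/2.

1/2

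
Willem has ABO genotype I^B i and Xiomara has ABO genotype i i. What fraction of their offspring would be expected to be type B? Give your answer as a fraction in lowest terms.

ABO cross I^B i × i i → offspring phenotypes: 1/2 O, 1/2 B.
So P(type B) = 1/2.

1/2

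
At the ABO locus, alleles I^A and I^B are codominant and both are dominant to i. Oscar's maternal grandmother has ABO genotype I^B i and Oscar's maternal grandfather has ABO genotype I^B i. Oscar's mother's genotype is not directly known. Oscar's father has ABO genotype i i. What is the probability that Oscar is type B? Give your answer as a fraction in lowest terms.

1/2

Oscar's mother's ABO genotype from I^B i × I^B i: 1/4 I^B I^B, 1/2 I^B i, 1/4 i i.
Crossing each possibility with the father i i and summing P(type B): 1/4·1 + 1/2·1/2 + 1/4·0 = 1/2.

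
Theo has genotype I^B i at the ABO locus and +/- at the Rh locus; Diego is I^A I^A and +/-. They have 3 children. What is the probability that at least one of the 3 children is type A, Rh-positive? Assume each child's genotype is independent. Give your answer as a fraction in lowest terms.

ABO cross I^B i × I^A I^A → 1/2 A, 1/2 AB.
Rh cross +/- × +/- → 3/4 Rh+, 1/4 Rh-; so P(type A, Rh-positive) = 1/2 × 3/4 = 3/8 per child.
P(none) = (5/8)^3 = 125/512; P(at least one) = 1 − 125/512 = 387/512.

387/512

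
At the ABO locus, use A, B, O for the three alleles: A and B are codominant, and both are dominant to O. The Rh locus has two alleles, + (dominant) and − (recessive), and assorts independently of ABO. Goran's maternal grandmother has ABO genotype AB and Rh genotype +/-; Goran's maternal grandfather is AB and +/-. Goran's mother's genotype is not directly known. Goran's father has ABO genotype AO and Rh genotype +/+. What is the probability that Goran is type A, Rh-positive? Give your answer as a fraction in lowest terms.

Goran's mother's ABO genotype from AB × AB: 1/4 AA, 1/2 AB, 1/4 BB.
Crossing each possibility with the father AO and summing P(type A): 1/4·1 + 1/2·1/2 + 1/4·0 = 1/2.
Similarly for Rh via the mother's Rh distribution: P(Rh+) = 1.
Independent loci: 1/2 × 1 = 1/2.

1/2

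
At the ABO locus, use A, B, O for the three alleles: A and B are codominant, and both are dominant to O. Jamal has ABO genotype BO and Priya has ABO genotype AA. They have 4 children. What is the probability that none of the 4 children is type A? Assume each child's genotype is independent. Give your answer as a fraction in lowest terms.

ABO cross BO × AA → 1/2 A, 1/2 AB.
So P(type A) = 1/2 per child.
P(not type A) = 1/2 for one child; (1/2)^4 = 1/16.

1/16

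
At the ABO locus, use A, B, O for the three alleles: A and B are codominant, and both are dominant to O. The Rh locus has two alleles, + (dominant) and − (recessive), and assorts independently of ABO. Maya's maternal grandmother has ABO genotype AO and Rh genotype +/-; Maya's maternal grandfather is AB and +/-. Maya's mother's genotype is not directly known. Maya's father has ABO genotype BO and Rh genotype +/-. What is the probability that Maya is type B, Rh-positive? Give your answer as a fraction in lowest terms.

9/32

Maya's mother's ABO genotype from AO × AB: 1/4 AA, 1/4 AB, 1/4 AO, 1/4 BO.
Crossing each possibility with the father BO and summing P(type B): 1/4·0 + 1/4·1/2 + 1/4·1/4 + 1/4·3/4 = 3/8.
Similarly for Rh via the mother's Rh distribution: P(Rh+) = 3/4.
Independent loci: 3/8 × 3/4 = 9/32.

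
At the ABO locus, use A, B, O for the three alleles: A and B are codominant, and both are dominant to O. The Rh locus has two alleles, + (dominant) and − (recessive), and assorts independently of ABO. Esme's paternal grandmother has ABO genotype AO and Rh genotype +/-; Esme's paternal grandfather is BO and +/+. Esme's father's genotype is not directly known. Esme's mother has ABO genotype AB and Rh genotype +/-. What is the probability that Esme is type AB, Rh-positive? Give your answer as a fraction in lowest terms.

7/32

Esme's father's ABO genotype from AO × BO: 1/4 AB, 1/4 AO, 1/4 BO, 1/4 OO.
Crossing each possibility with the mother AB and summing P(type AB): 1/4·1/2 + 1/4·1/4 + 1/4·1/4 + 1/4·0 = 1/4.
Similarly for Rh via the father's Rh distribution: P(Rh+) = 7/8.
Independent loci: 1/4 × 7/8 = 7/32.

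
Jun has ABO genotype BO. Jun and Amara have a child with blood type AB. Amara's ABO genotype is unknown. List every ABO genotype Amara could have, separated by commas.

For each candidate genotype of Amara, check whether crossing it with BO can produce every observed child phenotype.
  AA → possible child types {A, AB} ✓
  AB → possible child types {A, B, AB} ✓
  AO → possible child types {O, A, B, AB} ✓
  BB → possible child types {B} ✗
  BO → possible child types {O, B} ✗
  OO → possible child types {O, B} ✗

AA, AB, AO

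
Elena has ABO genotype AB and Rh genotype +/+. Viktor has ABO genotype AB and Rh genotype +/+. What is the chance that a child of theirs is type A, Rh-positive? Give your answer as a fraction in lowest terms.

1/4

ABO cross AB × AB → offspring phenotypes: 1/4 A, 1/4 B, 1/2 AB.
Rh cross +/+ × +/+ → 1 Rh+.
Independent loci: P(type A, Rh-positive) = 1/4 × 1 = 1/4.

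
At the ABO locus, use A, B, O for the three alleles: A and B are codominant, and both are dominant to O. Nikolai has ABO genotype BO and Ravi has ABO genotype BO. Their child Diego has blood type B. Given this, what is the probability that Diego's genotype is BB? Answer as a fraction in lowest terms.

1/3

Cross BO × BO → 1/4 BB, 1/2 BO, 1/4 OO.
Type-B genotypes among offspring: BB (1/4), BO (1/2); total 3/4.
P(BB | type B) = (1/4) / (3/4) = 1/3.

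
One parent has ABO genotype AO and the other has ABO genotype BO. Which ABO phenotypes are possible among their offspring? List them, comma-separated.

Gametes from AO × BO give offspring ABO genotypes AB, AO, BO, OO, i.e. phenotypes O, A, B, AB.

O, A, B, AB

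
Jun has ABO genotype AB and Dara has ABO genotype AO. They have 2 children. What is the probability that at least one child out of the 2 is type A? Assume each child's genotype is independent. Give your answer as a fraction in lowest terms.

ABO cross AB × AO → 1/2 A, 1/4 B, 1/4 AB.
So P(type A) = 1/2 per child.
P(none) = (1/2)^2 = 1/4; P(at least one) = 1 − 1/4 = 3/4.

3/4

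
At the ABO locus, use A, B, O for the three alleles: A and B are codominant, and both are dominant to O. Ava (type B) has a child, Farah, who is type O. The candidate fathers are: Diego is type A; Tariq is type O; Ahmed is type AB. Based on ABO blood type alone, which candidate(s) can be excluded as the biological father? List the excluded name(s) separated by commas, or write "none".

A candidate is excluded only if no genotype consistent with his phenotype could produce a type O child with a type B mother.
Ahmed (type AB): no genotype consistent with that phenotype can produce a type-O child with a type-B mother.

Ahmed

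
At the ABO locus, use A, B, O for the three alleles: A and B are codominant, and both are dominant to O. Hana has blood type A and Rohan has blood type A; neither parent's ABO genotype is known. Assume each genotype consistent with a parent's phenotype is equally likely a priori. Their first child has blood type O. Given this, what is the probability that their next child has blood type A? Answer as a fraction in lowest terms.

3/4

Possible genotypes: Hana ∈ {AA, AO}; Rohan ∈ {AA, AO}.
Weight each parental genotype pair by prior × P(type-O child):
  AO × AO: posterior weight 1; P(next child type A) = 3/4.
Weighted sum = 3/4.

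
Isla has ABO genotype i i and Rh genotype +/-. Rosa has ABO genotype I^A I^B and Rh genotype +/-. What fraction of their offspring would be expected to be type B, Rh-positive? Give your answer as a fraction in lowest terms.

3/8

ABO cross i i × I^A I^B → offspring phenotypes: 1/2 A, 1/2 B.
Rh cross +/- × +/- → 3/4 Rh+, 1/4 Rh-.
Independent loci: P(type B, Rh-positive) = 1/2 × 3/4 = 3/8.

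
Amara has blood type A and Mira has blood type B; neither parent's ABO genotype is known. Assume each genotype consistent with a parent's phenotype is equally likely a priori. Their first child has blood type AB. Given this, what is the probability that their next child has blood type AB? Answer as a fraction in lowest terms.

Possible genotypes: Amara ∈ {AA, AO}; Mira ∈ {BB, BO}.
Weight each parental genotype pair by prior × P(type-AB child):
  AA × BB: posterior weight 4/9; P(next child type AB) = 1.
  AA × BO: posterior weight 2/9; P(next child type AB) = 1/2.
  AO × BB: posterior weight 2/9; P(next child type AB) = 1/2.
  AO × BO: posterior weight 1/9; P(next child type AB) = 1/4.
Weighted sum = 25/36.

25/36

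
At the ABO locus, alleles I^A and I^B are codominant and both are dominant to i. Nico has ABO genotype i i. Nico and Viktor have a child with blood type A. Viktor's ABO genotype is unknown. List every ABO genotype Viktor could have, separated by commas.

I^A I^A, I^A I^B, I^A i

For each candidate genotype of Viktor, check whether crossing it with i i can produce every observed child phenotype.
  I^A I^A → possible child types {A} ✓
  I^A I^B → possible child types {A, B} ✓
  I^A i → possible child types {O, A} ✓
  I^B I^B → possible child types {B} ✗
  I^B i → possible child types {O, B} ✗
  i i → possible child types {O} ✗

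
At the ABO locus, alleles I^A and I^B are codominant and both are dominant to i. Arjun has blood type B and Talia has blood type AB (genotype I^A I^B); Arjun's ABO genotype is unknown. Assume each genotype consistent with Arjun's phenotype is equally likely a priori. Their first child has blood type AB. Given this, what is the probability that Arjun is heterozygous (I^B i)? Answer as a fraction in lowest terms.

Possible genotypes: Arjun ∈ {I^B I^B, I^B i}; Talia ∈ {I^A I^B}.
Weight each parental genotype pair by prior × P(type-AB child):
  I^B I^B × I^A I^B: posterior weight 2/3.
  I^B i × I^A I^B: posterior weight 1/3.
Sum the posterior weight over pairs where Arjun is I^B i: 1/3.

1/3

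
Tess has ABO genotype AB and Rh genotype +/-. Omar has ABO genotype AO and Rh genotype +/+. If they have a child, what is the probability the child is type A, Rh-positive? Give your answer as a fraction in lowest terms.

ABO cross AB × AO → offspring phenotypes: 1/2 A, 1/4 B, 1/4 AB.
Rh cross +/- × +/+ → 1 Rh+.
Independent loci: P(type A, Rh-positive) = 1/2 × 1 = 1/2.

1/2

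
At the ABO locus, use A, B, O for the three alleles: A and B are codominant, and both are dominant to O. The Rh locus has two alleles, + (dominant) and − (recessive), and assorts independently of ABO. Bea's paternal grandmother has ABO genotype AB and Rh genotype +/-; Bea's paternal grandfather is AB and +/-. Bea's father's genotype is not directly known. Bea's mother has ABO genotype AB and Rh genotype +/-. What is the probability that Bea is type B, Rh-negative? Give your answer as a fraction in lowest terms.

Bea's father's ABO genotype from AB × AB: 1/4 AA, 1/2 AB, 1/4 BB.
Crossing each possibility with the mother AB and summing P(type B): 1/4·0 + 1/2·1/4 + 1/4·1/2 = 1/4.
Similarly for Rh via the father's Rh distribution: P(Rh-) = 1/4.
Independent loci: 1/4 × 1/4 = 1/16.

1/16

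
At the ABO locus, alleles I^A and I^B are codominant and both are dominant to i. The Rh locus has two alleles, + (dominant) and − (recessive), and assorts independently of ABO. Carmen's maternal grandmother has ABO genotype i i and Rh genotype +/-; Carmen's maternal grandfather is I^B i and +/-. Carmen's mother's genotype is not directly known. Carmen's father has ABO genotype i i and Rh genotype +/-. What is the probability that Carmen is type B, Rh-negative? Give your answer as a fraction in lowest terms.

1/16

Carmen's mother's ABO genotype from i i × I^B i: 1/2 I^B i, 1/2 i i.
Crossing each possibility with the father i i and summing P(type B): 1/2·1/2 + 1/2·0 = 1/4.
Similarly for Rh via the mother's Rh distribution: P(Rh-) = 1/4.
Independent loci: 1/4 × 1/4 = 1/16.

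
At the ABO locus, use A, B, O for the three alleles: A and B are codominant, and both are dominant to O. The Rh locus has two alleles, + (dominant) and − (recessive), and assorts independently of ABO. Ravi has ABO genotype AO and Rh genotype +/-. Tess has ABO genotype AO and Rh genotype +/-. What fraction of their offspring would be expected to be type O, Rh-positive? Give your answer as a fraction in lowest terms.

3/16

ABO cross AO × AO → offspring phenotypes: 1/4 O, 3/4 A.
Rh cross +/- × +/- → 3/4 Rh+, 1/4 Rh-.
Independent loci: P(type O, Rh-positive) = 1/4 × 3/4 = 3/16.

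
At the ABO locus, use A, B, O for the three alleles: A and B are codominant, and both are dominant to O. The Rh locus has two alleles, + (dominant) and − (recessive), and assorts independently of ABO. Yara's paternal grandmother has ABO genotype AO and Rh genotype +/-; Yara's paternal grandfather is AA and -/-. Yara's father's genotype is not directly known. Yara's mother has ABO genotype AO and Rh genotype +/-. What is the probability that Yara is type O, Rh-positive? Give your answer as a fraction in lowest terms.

Yara's father's ABO genotype from AO × AA: 1/2 AA, 1/2 AO.
Crossing each possibility with the mother AO and summing P(type O): 1/2·0 + 1/2·1/4 = 1/8.
Similarly for Rh via the father's Rh distribution: P(Rh+) = 5/8.
Independent loci: 1/8 × 5/8 = 5/64.

5/64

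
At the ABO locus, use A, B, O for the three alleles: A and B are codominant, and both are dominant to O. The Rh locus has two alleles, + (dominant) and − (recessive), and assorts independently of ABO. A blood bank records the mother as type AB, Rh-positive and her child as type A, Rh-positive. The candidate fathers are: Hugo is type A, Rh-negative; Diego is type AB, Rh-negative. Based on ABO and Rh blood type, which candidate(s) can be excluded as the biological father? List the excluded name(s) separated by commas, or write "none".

A candidate is excluded only if no genotype consistent with his phenotype could produce a type A, Rh-positive child with a type AB, Rh-positive mother.
Every candidate has at least one consistent genotype combination, so none can be excluded.

none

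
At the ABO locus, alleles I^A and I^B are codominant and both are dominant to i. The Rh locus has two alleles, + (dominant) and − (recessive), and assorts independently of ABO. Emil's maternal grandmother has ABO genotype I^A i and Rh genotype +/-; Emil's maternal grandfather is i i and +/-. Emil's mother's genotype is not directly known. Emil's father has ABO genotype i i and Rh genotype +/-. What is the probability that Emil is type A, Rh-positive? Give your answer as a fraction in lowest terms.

3/16

Emil's mother's ABO genotype from I^A i × i i: 1/2 I^A i, 1/2 i i.
Crossing each possibility with the father i i and summing P(type A): 1/2·1/2 + 1/2·0 = 1/4.
Similarly for Rh via the mother's Rh distribution: P(Rh+) = 3/4.
Independent loci: 1/4 × 3/4 = 3/16.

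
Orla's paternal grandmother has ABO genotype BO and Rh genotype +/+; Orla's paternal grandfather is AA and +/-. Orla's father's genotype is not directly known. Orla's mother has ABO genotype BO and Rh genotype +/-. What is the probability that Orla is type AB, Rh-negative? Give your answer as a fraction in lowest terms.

1/32

Orla's father's ABO genotype from BO × AA: 1/2 AB, 1/2 AO.
Crossing each possibility with the mother BO and summing P(type AB): 1/2·1/4 + 1/2·1/4 = 1/4.
Similarly for Rh via the father's Rh distribution: P(Rh-) = 1/8.
Independent loci: 1/4 × 1/8 = 1/32.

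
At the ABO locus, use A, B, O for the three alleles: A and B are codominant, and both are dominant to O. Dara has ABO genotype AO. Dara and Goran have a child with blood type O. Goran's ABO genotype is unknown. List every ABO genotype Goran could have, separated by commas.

For each candidate genotype of Goran, check whether crossing it with AO can produce every observed child phenotype.
  AA → possible child types {A} ✗
  AB → possible child types {A, B, AB} ✗
  AO → possible child types {O, A} ✓
  BB → possible child types {B, AB} ✗
  BO → possible child types {O, A, B, AB} ✓
  OO → possible child types {O, A} ✓

AO, BO, OO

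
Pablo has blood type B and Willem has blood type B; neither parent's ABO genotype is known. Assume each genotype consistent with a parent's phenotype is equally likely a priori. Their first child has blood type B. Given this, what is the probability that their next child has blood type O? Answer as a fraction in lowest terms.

1/20

Possible genotypes: Pablo ∈ {I^B I^B, I^B i}; Willem ∈ {I^B I^B, I^B i}.
Weight each parental genotype pair by prior × P(type-B child):
  I^B I^B × I^B I^B: posterior weight 4/15; P(next child type O) = 0.
  I^B I^B × I^B i: posterior weight 4/15; P(next child type O) = 0.
  I^B i × I^B I^B: posterior weight 4/15; P(next child type O) = 0.
  I^B i × I^B i: posterior weight 1/5; P(next child type O) = 1/4.
Weighted sum = 1/20.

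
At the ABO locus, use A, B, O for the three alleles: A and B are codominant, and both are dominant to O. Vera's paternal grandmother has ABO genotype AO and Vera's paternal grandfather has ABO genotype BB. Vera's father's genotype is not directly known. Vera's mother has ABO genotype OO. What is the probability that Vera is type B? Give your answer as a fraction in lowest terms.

1/2

Vera's father's ABO genotype from AO × BB: 1/2 AB, 1/2 BO.
Crossing each possibility with the mother OO and summing P(type B): 1/2·1/2 + 1/2·1/2 = 1/2.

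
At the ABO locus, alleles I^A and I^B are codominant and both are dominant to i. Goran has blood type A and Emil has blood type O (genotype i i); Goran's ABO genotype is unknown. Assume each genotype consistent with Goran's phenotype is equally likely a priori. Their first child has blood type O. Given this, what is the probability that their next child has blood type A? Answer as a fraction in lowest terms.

1/2

Possible genotypes: Goran ∈ {I^A I^A, I^A i}; Emil ∈ {i i}.
Weight each parental genotype pair by prior × P(type-O child):
  I^A i × i i: posterior weight 1; P(next child type A) = 1/2.
Weighted sum = 1/2.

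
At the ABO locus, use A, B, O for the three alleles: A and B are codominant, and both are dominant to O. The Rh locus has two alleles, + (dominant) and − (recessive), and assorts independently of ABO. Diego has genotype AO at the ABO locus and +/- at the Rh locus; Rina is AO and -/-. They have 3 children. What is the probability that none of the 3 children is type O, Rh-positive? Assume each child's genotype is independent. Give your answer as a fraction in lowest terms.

343/512

ABO cross AO × AO → 1/4 O, 3/4 A.
Rh cross +/- × -/- → 1/2 Rh+, 1/2 Rh-; so P(type O, Rh-positive) = 1/4 × 1/2 = 1/8 per child.
P(not type O, Rh-positive) = 7/8 for one child; (7/8)^3 = 343/512.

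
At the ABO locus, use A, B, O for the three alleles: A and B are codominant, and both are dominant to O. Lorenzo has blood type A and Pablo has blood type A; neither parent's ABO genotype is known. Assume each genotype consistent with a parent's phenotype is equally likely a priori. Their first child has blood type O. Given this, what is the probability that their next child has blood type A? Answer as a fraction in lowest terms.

3/4

Possible genotypes: Lorenzo ∈ {AA, AO}; Pablo ∈ {AA, AO}.
Weight each parental genotype pair by prior × P(type-O child):
  AO × AO: posterior weight 1; P(next child type A) = 3/4.
Weighted sum = 3/4.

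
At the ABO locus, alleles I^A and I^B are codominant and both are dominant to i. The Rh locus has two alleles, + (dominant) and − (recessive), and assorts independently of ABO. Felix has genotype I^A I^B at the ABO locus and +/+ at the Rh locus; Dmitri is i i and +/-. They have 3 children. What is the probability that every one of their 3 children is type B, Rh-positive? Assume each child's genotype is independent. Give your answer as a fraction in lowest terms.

1/8

ABO cross I^A I^B × i i → 1/2 A, 1/2 B.
Rh cross +/+ × +/- → 1 Rh+; so P(type B, Rh-positive) = 1/2 × 1 = 1/2 per child.
All 3 independent: (1/2)^3 = 1/8.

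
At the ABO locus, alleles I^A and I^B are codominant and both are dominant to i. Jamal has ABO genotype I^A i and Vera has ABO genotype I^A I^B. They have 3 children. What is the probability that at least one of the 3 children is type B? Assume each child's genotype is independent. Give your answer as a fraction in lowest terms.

ABO cross I^A i × I^A I^B → 1/2 A, 1/4 B, 1/4 AB.
So P(type B) = 1/4 per child.
P(none) = (3/4)^3 = 27/64; P(at least one) = 1 − 27/64 = 37/64.

37/64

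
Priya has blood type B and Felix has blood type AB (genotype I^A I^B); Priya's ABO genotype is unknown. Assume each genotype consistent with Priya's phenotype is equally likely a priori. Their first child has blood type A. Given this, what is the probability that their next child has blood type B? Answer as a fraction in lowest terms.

1/2

Possible genotypes: Priya ∈ {I^B I^B, I^B i}; Felix ∈ {I^A I^B}.
Weight each parental genotype pair by prior × P(type-A child):
  I^B i × I^A I^B: posterior weight 1; P(next child type B) = 1/2.
Weighted sum = 1/2.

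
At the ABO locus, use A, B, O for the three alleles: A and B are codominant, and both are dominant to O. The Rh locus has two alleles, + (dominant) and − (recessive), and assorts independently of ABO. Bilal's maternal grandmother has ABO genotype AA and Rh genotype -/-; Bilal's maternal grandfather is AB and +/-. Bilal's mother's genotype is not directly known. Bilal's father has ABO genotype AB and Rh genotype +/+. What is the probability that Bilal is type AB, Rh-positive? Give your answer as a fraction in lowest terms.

Bilal's mother's ABO genotype from AA × AB: 1/2 AA, 1/2 AB.
Crossing each possibility with the father AB and summing P(type AB): 1/2·1/2 + 1/2·1/2 = 1/2.
Similarly for Rh via the mother's Rh distribution: P(Rh+) = 1.
Independent loci: 1/2 × 1 = 1/2.

1/2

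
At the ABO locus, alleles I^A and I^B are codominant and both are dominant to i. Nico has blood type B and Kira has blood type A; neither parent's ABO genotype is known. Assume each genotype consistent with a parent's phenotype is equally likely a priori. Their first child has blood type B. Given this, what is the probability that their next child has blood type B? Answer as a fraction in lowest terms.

5/12

Possible genotypes: Nico ∈ {I^B I^B, I^B i}; Kira ∈ {I^A I^A, I^A i}.
Weight each parental genotype pair by prior × P(type-B child):
  I^B I^B × I^A i: posterior weight 2/3; P(next child type B) = 1/2.
  I^B i × I^A i: posterior weight 1/3; P(next child type B) = 1/4.
Weighted sum = 5/12.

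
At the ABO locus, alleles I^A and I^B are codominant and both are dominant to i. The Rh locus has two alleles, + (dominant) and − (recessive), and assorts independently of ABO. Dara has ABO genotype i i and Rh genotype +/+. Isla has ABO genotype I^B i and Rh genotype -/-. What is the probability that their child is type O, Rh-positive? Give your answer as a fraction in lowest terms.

1/2

ABO cross i i × I^B i → offspring phenotypes: 1/2 O, 1/2 B.
Rh cross +/+ × -/- → 1 Rh+.
Independent loci: P(type O, Rh-positive) = 1/2 × 1 = 1/2.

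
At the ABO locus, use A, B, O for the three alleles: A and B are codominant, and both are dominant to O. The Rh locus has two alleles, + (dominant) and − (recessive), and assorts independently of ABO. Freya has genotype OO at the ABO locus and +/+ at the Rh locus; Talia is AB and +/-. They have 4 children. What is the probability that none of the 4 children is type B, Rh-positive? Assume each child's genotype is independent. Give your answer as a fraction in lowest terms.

ABO cross OO × AB → 1/2 A, 1/2 B.
Rh cross +/+ × +/- → 1 Rh+; so P(type B, Rh-positive) = 1/2 × 1 = 1/2 per child.
P(not type B, Rh-positive) = 1/2 for one child; (1/2)^4 = 1/16.

1/16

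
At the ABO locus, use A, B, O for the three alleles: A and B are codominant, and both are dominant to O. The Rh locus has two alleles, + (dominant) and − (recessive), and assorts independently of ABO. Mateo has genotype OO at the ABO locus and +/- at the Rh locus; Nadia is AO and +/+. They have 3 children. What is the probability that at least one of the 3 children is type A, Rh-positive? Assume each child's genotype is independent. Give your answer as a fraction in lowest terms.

ABO cross OO × AO → 1/2 O, 1/2 A.
Rh cross +/- × +/+ → 1 Rh+; so P(type A, Rh-positive) = 1/2 × 1 = 1/2 per child.
P(none) = (1/2)^3 = 1/8; P(at least one) = 1 − 1/8 = 7/8.

7/8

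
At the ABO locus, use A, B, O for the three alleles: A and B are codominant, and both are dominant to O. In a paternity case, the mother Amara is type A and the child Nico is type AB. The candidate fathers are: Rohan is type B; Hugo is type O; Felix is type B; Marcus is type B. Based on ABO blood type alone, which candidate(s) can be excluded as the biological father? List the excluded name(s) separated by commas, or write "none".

A candidate is excluded only if no genotype consistent with his phenotype could produce a type AB child with a type A mother.
Hugo (type O): no genotype consistent with that phenotype can produce a type-AB child with a type-A mother.

Hugo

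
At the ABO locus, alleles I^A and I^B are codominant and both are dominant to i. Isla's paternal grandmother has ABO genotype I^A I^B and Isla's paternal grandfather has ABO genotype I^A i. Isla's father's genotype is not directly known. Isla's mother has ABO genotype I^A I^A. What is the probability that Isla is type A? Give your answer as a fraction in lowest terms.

Isla's father's ABO genotype from I^A I^B × I^A i: 1/4 I^A I^A, 1/4 I^A I^B, 1/4 I^A i, 1/4 I^B i.
Crossing each possibility with the mother I^A I^A and summing P(type A): 1/4·1 + 1/4·1/2 + 1/4·1 + 1/4·1/2 = 3/4.

3/4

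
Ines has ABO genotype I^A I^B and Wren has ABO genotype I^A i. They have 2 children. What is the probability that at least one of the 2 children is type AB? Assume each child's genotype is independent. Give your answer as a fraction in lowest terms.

7/16

ABO cross I^A I^B × I^A i → 1/2 A, 1/4 B, 1/4 AB.
So P(type AB) = 1/4 per child.
P(none) = (3/4)^2 = 9/16; P(at least one) = 1 − 9/16 = 7/16.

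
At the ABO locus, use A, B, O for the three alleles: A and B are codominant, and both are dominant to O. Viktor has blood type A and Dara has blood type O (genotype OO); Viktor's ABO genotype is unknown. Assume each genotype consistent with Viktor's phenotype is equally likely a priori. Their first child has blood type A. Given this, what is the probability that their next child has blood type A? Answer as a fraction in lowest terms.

5/6

Possible genotypes: Viktor ∈ {AA, AO}; Dara ∈ {OO}.
Weight each parental genotype pair by prior × P(type-A child):
  AA × OO: posterior weight 2/3; P(next child type A) = 1.
  AO × OO: posterior weight 1/3; P(next child type A) = 1/2.
Weighted sum = 5/6.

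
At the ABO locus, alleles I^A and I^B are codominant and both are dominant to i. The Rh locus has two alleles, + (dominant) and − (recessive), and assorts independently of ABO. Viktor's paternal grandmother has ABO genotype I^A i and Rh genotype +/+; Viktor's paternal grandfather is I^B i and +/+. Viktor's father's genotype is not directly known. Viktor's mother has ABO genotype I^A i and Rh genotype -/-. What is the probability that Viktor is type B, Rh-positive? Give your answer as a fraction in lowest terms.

1/8

Viktor's father's ABO genotype from I^A i × I^B i: 1/4 I^A I^B, 1/4 I^A i, 1/4 I^B i, 1/4 i i.
Crossing each possibility with the mother I^A i and summing P(type B): 1/4·1/4 + 1/4·0 + 1/4·1/4 + 1/4·0 = 1/8.
Similarly for Rh via the father's Rh distribution: P(Rh+) = 1.
Independent loci: 1/8 × 1 = 1/8.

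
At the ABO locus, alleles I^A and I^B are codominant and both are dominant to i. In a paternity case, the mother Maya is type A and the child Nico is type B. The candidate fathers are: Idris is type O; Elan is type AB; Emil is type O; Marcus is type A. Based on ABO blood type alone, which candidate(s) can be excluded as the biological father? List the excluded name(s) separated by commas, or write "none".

A candidate is excluded only if no genotype consistent with his phenotype could produce a type B child with a type A mother.
Idris (type O): no genotype consistent with that phenotype can produce a type-B child with a type-A mother.
Emil (type O): no genotype consistent with that phenotype can produce a type-B child with a type-A mother.
Marcus (type A): no genotype consistent with that phenotype can produce a type-B child with a type-A mother.

Idris, Emil, Marcus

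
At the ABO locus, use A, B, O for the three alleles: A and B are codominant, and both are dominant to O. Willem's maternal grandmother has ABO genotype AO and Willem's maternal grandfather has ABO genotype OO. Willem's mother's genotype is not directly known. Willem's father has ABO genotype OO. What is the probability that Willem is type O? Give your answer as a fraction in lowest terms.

3/4

Willem's mother's ABO genotype from AO × OO: 1/2 AO, 1/2 OO.
Crossing each possibility with the father OO and summing P(type O): 1/2·1/2 + 1/2·1 = 3/4.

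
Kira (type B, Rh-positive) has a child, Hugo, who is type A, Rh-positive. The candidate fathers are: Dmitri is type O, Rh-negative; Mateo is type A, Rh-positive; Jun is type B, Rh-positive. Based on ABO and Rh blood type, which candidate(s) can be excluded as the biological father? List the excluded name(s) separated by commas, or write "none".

Dmitri, Jun

A candidate is excluded only if no genotype consistent with his phenotype could produce a type A, Rh-positive child with a type B, Rh-positive mother.
Dmitri (type O, Rh-): no genotype consistent with that phenotype can produce a type-A Rh+ child with a type-B mother.
Jun (type B, Rh+): no genotype consistent with that phenotype can produce a type-A Rh+ child with a type-B mother.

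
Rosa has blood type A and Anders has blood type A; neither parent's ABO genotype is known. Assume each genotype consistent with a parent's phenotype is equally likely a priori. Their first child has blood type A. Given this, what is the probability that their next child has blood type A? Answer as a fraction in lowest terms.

Possible genotypes: Rosa ∈ {AA, AO}; Anders ∈ {AA, AO}.
Weight each parental genotype pair by prior × P(type-A child):
  AA × AA: posterior weight 4/15; P(next child type A) = 1.
  AA × AO: posterior weight 4/15; P(next child type A) = 1.
  AO × AA: posterior weight 4/15; P(next child type A) = 1.
  AO × AO: posterior weight 1/5; P(next child type A) = 3/4.
Weighted sum = 19/20.

19/20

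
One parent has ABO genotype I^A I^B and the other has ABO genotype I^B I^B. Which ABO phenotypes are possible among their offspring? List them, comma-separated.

Gametes from I^A I^B × I^B I^B give offspring ABO genotypes I^A I^B, I^B I^B, i.e. phenotypes B, AB.

B, AB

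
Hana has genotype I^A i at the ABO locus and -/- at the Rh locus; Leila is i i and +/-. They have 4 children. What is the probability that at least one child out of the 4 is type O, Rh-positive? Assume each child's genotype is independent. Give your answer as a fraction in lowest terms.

175/256

ABO cross I^A i × i i → 1/2 O, 1/2 A.
Rh cross -/- × +/- → 1/2 Rh+, 1/2 Rh-; so P(type O, Rh-positive) = 1/2 × 1/2 = 1/4 per child.
P(none) = (3/4)^4 = 81/256; P(at least one) = 1 − 81/256 = 175/256.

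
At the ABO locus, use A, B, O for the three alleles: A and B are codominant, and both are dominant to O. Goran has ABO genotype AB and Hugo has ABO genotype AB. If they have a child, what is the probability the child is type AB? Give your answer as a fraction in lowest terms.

ABO cross AB × AB → offspring phenotypes: 1/4 A, 1/4 B, 1/2 AB.
So P(type AB) = 1/2.

1/2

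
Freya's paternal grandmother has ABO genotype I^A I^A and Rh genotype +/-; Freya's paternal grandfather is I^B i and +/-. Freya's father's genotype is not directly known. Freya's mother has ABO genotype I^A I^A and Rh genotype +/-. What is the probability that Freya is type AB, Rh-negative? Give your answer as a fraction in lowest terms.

1/16

Freya's father's ABO genotype from I^A I^A × I^B i: 1/2 I^A I^B, 1/2 I^A i.
Crossing each possibility with the mother I^A I^A and summing P(type AB): 1/2·1/2 + 1/2·0 = 1/4.
Similarly for Rh via the father's Rh distribution: P(Rh-) = 1/4.
Independent loci: 1/4 × 1/4 = 1/16.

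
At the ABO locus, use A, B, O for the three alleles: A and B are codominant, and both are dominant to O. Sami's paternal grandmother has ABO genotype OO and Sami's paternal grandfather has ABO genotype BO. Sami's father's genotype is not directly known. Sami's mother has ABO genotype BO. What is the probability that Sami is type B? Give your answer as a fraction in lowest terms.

Sami's father's ABO genotype from OO × BO: 1/2 BO, 1/2 OO.
Crossing each possibility with the mother BO and summing P(type B): 1/2·3/4 + 1/2·1/2 = 5/8.

5/8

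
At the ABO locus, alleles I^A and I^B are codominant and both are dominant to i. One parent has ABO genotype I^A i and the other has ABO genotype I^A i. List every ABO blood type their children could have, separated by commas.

O, A

Gametes from I^A i × I^A i give offspring ABO genotypes I^A I^A, I^A i, i i, i.e. phenotypes O, A.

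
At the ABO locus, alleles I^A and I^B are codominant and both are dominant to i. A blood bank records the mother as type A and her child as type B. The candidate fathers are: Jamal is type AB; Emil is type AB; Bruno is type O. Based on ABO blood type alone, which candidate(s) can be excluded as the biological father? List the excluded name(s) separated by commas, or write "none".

Bruno

A candidate is excluded only if no genotype consistent with his phenotype could produce a type B child with a type A mother.
Bruno (type O): no genotype consistent with that phenotype can produce a type-B child with a type-A mother.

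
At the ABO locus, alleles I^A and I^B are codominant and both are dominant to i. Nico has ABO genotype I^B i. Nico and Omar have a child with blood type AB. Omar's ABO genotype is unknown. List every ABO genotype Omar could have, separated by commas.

For each candidate genotype of Omar, check whether crossing it with I^B i can produce every observed child phenotype.
  I^A I^A → possible child types {A, AB} ✓
  I^A I^B → possible child types {A, B, AB} ✓
  I^A i → possible child types {O, A, B, AB} ✓
  I^B I^B → possible child types {B} ✗
  I^B i → possible child types {O, B} ✗
  i i → possible child types {O, B} ✗

I^A I^A, I^A I^B, I^A i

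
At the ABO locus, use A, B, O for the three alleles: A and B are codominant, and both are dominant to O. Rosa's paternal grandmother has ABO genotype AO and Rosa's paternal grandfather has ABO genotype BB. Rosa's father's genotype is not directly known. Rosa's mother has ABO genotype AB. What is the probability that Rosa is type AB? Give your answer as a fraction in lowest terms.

Rosa's father's ABO genotype from AO × BB: 1/2 AB, 1/2 BO.
Crossing each possibility with the mother AB and summing P(type AB): 1/2·1/2 + 1/2·1/4 = 3/8.

3/8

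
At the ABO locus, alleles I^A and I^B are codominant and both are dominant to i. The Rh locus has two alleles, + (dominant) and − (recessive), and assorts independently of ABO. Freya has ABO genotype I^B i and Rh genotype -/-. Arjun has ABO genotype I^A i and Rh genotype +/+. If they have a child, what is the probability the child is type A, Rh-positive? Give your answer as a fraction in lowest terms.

ABO cross I^B i × I^A i → offspring phenotypes: 1/4 O, 1/4 A, 1/4 B, 1/4 AB.
Rh cross -/- × +/+ → 1 Rh+.
Independent loci: P(type A, Rh-positive) = 1/4 × 1 = 1/4.

1/4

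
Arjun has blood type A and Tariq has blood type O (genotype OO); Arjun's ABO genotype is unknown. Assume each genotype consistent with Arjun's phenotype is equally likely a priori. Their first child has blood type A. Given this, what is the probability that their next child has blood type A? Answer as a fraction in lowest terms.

Possible genotypes: Arjun ∈ {AA, AO}; Tariq ∈ {OO}.
Weight each parental genotype pair by prior × P(type-A child):
  AA × OO: posterior weight 2/3; P(next child type A) = 1.
  AO × OO: posterior weight 1/3; P(next child type A) = 1/2.
Weighted sum = 5/6.

5/6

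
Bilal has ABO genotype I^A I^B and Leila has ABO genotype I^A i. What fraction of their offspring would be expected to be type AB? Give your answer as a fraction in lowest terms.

ABO cross I^A I^B × I^A i → offspring phenotypes: 1/2 A, 1/4 B, 1/4 AB.
So P(type AB) = 1/4.

1/4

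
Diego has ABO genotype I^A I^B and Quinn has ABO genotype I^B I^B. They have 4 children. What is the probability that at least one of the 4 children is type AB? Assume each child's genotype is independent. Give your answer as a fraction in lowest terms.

ABO cross I^A I^B × I^B I^B → 1/2 B, 1/2 AB.
So P(type AB) = 1/2 per child.
P(none) = (1/2)^4 = 1/16; P(at least one) = 1 − 1/16 = 15/16.

15/16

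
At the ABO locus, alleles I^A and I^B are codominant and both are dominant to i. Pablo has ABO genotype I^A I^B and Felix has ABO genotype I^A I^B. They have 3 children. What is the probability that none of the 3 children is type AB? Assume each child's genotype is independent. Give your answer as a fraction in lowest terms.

ABO cross I^A I^B × I^A I^B → 1/4 A, 1/4 B, 1/2 AB.
So P(type AB) = 1/2 per child.
P(not type AB) = 1/2 for one child; (1/2)^3 = 1/8.

1/8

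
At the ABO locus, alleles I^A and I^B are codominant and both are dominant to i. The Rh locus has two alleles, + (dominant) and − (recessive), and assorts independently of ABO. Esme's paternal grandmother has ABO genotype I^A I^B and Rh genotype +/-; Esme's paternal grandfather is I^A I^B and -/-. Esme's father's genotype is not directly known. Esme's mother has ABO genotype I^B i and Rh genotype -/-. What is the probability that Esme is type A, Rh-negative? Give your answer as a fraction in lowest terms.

Esme's father's ABO genotype from I^A I^B × I^A I^B: 1/4 I^A I^A, 1/2 I^A I^B, 1/4 I^B I^B.
Crossing each possibility with the mother I^B i and summing P(type A): 1/4·1/2 + 1/2·1/4 + 1/4·0 = 1/4.
Similarly for Rh via the father's Rh distribution: P(Rh-) = 3/4.
Independent loci: 1/4 × 3/4 = 3/16.

3/16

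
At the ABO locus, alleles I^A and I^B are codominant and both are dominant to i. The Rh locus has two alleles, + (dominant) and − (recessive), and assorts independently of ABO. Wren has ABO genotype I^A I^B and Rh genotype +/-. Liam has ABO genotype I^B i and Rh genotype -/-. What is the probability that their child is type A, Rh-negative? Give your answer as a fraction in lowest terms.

ABO cross I^A I^B × I^B i → offspring phenotypes: 1/4 A, 1/2 B, 1/4 AB.
Rh cross +/- × -/- → 1/2 Rh+, 1/2 Rh-.
Independent loci: P(type A, Rh-negative) = 1/4 × 1/2 = 1/8.

1/8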